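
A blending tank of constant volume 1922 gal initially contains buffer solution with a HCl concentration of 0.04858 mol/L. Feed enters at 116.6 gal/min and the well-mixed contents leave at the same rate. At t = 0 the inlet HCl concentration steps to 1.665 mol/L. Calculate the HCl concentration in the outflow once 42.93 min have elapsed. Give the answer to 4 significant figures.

1.545 mol/L

Accumulation = in − out for the solute gives V dC/dt = Q(C_in − C).
Time constant τ = V/Q = 1922/116.6 = 16.4837 min.
C approaches C_in exponentially: C(t) = C_in + (C₀ − C_in) e^(−t/τ).
C(42.93) = 1.665 + (0.04858 − 1.665)·e^(−42.93/16.4837) = 1.665 + (-1.61642)·0.0739482 = 1.54547 mol/L.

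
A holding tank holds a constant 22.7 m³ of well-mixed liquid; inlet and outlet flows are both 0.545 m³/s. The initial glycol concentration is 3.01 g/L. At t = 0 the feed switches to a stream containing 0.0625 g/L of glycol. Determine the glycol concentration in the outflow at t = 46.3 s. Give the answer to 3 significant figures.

1.03 g/L

Unsteady species balance (constant V, well mixed): V dC/dt = Q(C_in − C).
Rewrite as dC/dt + C/τ = C_in/τ, τ = V/Q = 41.651 s.
Integrating: C(t) = C_in + (C₀ − C_in) e^(−t/τ).
C(46.3) = 0.0625 + (3.01 − 0.0625)·e^(−46.3/41.651) = 0.0625 + (2.9475)·0.32903 = 1.0323 g/L.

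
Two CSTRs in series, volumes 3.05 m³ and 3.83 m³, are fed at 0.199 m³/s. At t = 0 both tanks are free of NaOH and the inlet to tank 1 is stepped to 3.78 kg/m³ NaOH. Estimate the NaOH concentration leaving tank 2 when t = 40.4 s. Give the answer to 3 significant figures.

2.56 kg/m³

Time constants: τᵢ = Vᵢ/Q for each well-mixed tank.
τ₁ = 3.05/0.199 = 15.327 s; τ₂ = 3.83/0.199 = 19.246 s.
Tank 1: C₁ = C_in(1 − e^(−t/τ₁)). Tank 2 (τ₁ ≠ τ₂): C₂ = C_in[1 − (τ₁ e^(−t/τ₁) − τ₂ e^(−t/τ₂))/(τ₁ − τ₂)].
At t = 40.4: e^(−t/τ₁) = 0.071652, e^(−t/τ₂) = 0.12257.
C₂ = 3.78·[1 − (15.327·0.071652 − 19.246·0.12257)/(-3.9196)] = 3.78·0.67835 = 2.5642 kg/m³.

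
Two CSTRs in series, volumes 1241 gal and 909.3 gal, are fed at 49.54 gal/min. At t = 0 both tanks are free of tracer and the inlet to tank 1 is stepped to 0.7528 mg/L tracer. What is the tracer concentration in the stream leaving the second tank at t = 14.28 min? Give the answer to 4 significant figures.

0.1080 mg/L

Each tank obeys Vᵢ dCᵢ/dt = Q(Cᵢ₋₁ − Cᵢ), so τᵢ = Vᵢ/Q.
τ₁ = 1241/49.54 = 25.0505 min; τ₂ = 909.3/49.54 = 18.3549 min.
Tank 1: C₁ = C_in(1 − e^(−t/τ₁)). Tank 2 (τ₁ ≠ τ₂): C₂ = C_in[1 − (τ₁ e^(−t/τ₁) − τ₂ e^(−t/τ₂))/(τ₁ − τ₂)].
At t = 14.28: e^(−t/τ₁) = 0.565498, e^(−t/τ₂) = 0.459326.
C₂ = 0.7528·[1 − (25.0505·0.565498 − 18.3549·0.459326)/(6.69560)] = 0.7528·0.143451 = 0.107990 mg/L.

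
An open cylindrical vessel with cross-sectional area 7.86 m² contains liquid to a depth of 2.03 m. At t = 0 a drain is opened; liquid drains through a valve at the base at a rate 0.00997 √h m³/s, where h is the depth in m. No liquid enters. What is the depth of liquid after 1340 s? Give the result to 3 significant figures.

0.331 m

Volume balance on the tank: A dh/dt = −0.00997 √h.
Separate and integrate: 2(√h − √h₀) = −(0.00997/A) t.
√h = √2.03 − 0.00997·1340/(2·7.86) = 1.4248 − 0.84986 = 0.57492.
h = 0.57492² = 0.33053 m.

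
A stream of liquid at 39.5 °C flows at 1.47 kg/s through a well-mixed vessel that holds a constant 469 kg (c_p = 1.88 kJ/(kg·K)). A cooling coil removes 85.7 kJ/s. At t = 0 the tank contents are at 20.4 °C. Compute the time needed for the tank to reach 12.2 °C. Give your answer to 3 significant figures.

372 s

M c_p dT/dt = ṁ c_p (T_in − T) − Q̇.
τ = M/ṁ = 319.05 s; T_ss = T_in − Q̇/(ṁ c_p) = 8.4897 °C.
T(t) = T_ss + (T₀ − T_ss) e^(−t/τ). Set T = 12.2:
e^(−t/τ) = (12.2 − 8.4897)/(20.4 − 8.4897) = 0.31152
t = −319.05 · ln(0.31152) = 372.10 s.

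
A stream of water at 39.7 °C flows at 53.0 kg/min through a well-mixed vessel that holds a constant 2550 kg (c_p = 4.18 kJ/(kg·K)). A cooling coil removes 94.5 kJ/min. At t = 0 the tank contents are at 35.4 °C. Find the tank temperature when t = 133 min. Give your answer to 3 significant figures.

Energy balance: M c_p dT/dt = ṁ c_p (T_in − T) − 94.5.
τ = M/ṁ = 48.113 min; T_ss = T_in − Q̇/(ṁ c_p) = 39.7 − 94.5/(53.0·4.18) = 39.273 °C.
T approaches T_ss exponentially: T(t) = T_ss + (T₀ − T_ss) e^(−t/τ).
T(133) = 39.273 + (-3.8734)·e^(−133/48.113) = 39.273 + (-3.8734)·0.063019 = 39.029 °C.

39.0 °C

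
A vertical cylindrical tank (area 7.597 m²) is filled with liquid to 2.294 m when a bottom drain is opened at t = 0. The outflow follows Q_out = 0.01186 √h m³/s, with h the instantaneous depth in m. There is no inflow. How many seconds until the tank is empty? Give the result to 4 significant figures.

With no inflow, A dh/dt = −0.01186 √h.
∫ h^(−1/2) dh = −(0.01186/A) ∫ dt, giving 2√h = 2√h₀ − (0.01186/A) t.
Tank is empty when √h = 0: t_empty = 2A√h₀/0.01186.
t_empty = 2·7.597·√2.294/0.01186 = 15.1940·1.51460/0.01186 = 1940.37 s.

1940 s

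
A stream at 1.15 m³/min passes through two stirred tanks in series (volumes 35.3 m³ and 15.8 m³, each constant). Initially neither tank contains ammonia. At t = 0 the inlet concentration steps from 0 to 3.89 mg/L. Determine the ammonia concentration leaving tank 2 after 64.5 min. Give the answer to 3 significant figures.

3.06 mg/L

Each tank obeys Vᵢ dCᵢ/dt = Q(Cᵢ₋₁ − Cᵢ), so τᵢ = Vᵢ/Q.
τ₁ = 35.3/1.15 = 30.696 min; τ₂ = 15.8/1.15 = 13.739 min.
Tank 1: C₁ = C_in(1 − e^(−t/τ₁)). Tank 2 (τ₁ ≠ τ₂): C₂ = C_in[1 − (τ₁ e^(−t/τ₁) − τ₂ e^(−t/τ₂))/(τ₁ − τ₂)].
At t = 64.5: e^(−t/τ₁) = 0.12230, e^(−t/τ₂) = 0.0091443.
C₂ = 3.89·[1 − (30.696·0.12230 − 13.739·0.0091443)/(16.957)] = 3.89·0.78601 = 3.0576 mg/L.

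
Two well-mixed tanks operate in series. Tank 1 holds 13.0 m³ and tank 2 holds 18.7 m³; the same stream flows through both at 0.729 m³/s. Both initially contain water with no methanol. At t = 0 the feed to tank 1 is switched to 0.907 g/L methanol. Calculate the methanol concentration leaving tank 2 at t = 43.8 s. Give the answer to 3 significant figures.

Species balance on tank i: dCᵢ/dt = (Cᵢ₋₁ − Cᵢ)/τᵢ with τᵢ = Vᵢ/Q.
τ₁ = 13.0/0.729 = 17.833 s; τ₂ = 18.7/0.729 = 25.652 s.
Solving the cascade with C₁(0)=C₂(0)=0 gives C₂(t) = C_in[1 − (τ₁ e^(−t/τ₁) − τ₂ e^(−t/τ₂))/(τ₁ − τ₂)].
At t = 43.8: e^(−t/τ₁) = 0.085763, e^(−t/τ₂) = 0.18132.
C₂ = 0.907·[1 − (17.833·0.085763 − 25.652·0.18132)/(-7.8189)] = 0.907·0.60075 = 0.54488 g/L.

0.545 g/L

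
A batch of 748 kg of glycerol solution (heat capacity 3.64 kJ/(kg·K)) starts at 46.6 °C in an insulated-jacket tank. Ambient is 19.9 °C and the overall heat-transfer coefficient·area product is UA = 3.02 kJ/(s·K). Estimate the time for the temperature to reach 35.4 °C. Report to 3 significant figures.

490 s

Lumped-capacitance energy balance: M c_p dT/dt = UA(T_amb − T).
τ = M c_p/UA = 901.56 s; T_ss = T_amb = 19.900 °C.
T(t) = T_ss + (T₀ − T_ss)e^(−t/τ); set T = 35.4:
t = −τ ln[(T − T_ss)/(T₀ − T_ss)] = −901.56 · ln(0.58052) = 490.29 s.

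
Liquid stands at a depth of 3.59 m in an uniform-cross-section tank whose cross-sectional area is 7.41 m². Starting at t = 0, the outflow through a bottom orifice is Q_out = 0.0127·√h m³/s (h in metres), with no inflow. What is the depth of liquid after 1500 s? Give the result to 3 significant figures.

0.371 m

A dh/dt = −Q_out = −0.0127 √h.
Separate and integrate: 2(√h − √h₀) = −(0.0127/A) t.
√h = √3.59 − 0.0127·1500/(2·7.41) = 1.8947 − 1.2854 = 0.60930.
h = 0.60930² = 0.37125 m.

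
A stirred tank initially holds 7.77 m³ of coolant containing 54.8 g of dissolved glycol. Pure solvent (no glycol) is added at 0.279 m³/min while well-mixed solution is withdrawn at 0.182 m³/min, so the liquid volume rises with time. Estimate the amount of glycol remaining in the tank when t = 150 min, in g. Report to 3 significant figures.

Let m(t) be the amount of glycol. Volume: V(t) = V₀ + (Q_in − Q_out) t = 7.77 + 0.097000 t; V(150) = 22.320 m³.
Species balance (pure solvent in): dm/dt = −Q_out · m/V(t).
Separate: dm/m = −Q_out dt/V(t) ⇒ ln(m/m₀) = −(Q_out/(Q_in−Q_out)) ln(V/V₀).
m = m₀ (V₀/V)^(Q_out/(Q_in−Q_out)) = 54.8 × (7.77/22.320)^(1.8763) = 7.5671 g.

7.57 g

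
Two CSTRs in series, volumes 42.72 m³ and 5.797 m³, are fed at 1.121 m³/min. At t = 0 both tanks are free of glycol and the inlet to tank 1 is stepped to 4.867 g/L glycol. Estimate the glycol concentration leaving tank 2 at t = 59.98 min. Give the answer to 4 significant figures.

3.700 g/L

Each tank obeys Vᵢ dCᵢ/dt = Q(Cᵢ₋₁ − Cᵢ), so τᵢ = Vᵢ/Q.
τ₁ = 42.72/1.121 = 38.1088 min; τ₂ = 5.797/1.121 = 5.17128 min.
Solving the cascade with C₁(0)=C₂(0)=0 gives C₂(t) = C_in[1 − (τ₁ e^(−t/τ₁) − τ₂ e^(−t/τ₂))/(τ₁ − τ₂)].
At t = 59.98: e^(−t/τ₁) = 0.207233, e^(−t/τ₂) = 9.17814e-06.
C₂ = 4.867·[1 − (38.1088·0.207233 − 5.17128·9.17814e-06)/(32.9376)] = 4.867·0.760233 = 3.70005 g/L.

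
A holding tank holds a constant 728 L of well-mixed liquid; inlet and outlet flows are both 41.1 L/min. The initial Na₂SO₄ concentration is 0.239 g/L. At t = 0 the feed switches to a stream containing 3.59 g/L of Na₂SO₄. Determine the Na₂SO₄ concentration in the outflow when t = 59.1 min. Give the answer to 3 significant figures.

Mass balance on the solute (V constant): V dC/dt = Q(C_in − C).
So dC/dt = (C_in − C)/τ with τ = V/Q = 728/41.1 = 17.713 min.
Solution: C(t) = C_in + (C₀ − C_in) e^(−t/τ).
C(59.1) = 3.59 + (0.239 − 3.59)·e^(−59.1/17.713) = 3.59 + (-3.3510)·0.035559 = 3.4708 g/L.

3.47 g/L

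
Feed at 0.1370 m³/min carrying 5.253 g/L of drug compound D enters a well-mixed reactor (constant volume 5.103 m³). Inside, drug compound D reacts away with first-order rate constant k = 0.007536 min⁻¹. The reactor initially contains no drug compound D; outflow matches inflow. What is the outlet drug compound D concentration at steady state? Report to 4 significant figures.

4.102 g/L

Species balance: V dC/dt = Q C_in − Q C − k V C.
At steady state: 0 = Q C_in − (Q + kV) C_ss, so C_ss = Q C_in/(Q + kV).
C_ss = 0.1370·5.253/(0.1370 + 0.007536·5.103) = 0.719661/0.175456 = 4.10166 g/L.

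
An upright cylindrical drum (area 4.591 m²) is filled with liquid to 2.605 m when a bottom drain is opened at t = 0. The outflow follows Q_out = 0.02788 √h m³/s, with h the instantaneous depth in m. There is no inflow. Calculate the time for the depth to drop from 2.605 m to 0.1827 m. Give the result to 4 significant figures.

390.8 s

A dh/dt = −Q_out = −0.02788 √h.
∫ h^(−1/2) dh = −(0.02788/A) ∫ dt, giving 2√h = 2√h₀ − (0.02788/A) t.
t = 2A(√h₀ − √h)/0.02788 = 2·4.591·(√2.605 − √0.1827)/0.02788
  = 9.18200 × (1.61400 − 0.427434) / 0.02788 = 390.784 s.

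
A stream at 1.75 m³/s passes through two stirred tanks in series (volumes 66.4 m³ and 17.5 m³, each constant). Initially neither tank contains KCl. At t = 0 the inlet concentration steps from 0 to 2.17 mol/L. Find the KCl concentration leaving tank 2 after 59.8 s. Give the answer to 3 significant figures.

Time constants: τᵢ = Vᵢ/Q for each well-mixed tank.
τ₁ = 66.4/1.75 = 37.943 s; τ₂ = 17.5/1.75 = 10.000 s.
Tank 1: C₁ = C_in(1 − e^(−t/τ₁)). Tank 2 (τ₁ ≠ τ₂): C₂ = C_in[1 − (τ₁ e^(−t/τ₁) − τ₂ e^(−t/τ₂))/(τ₁ − τ₂)].
At t = 59.8: e^(−t/τ₁) = 0.20679, e^(−t/τ₂) = 0.0025288.
C₂ = 2.17·[1 − (37.943·0.20679 − 10.000·0.0025288)/(27.943)] = 2.17·0.72011 = 1.5626 mol/L.

1.56 mol/L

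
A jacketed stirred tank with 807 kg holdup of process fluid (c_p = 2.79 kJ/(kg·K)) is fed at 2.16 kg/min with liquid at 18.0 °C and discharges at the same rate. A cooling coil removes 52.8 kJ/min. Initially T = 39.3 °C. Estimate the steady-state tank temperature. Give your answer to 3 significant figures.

9.24 °C

M c_p dT/dt = ṁ c_p (T_in − T) − Q̇.
At steady state dT/dt = 0 ⇒ T_ss = T_in − Q̇/(ṁ c_p) = 18.0 − 52.8/(2.16·2.79) = 9.2386 °C.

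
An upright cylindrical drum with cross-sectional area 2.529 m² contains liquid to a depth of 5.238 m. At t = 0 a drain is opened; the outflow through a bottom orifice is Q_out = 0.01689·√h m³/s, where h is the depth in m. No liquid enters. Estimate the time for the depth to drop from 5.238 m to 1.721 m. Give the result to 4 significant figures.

A dh/dt = −Q_out = −0.01689 √h.
∫ h^(−1/2) dh = −(0.01689/A) ∫ dt, giving 2√h = 2√h₀ − (0.01689/A) t.
t = 2A(√h₀ − √h)/0.01689 = 2·2.529·(√5.238 − √1.721)/0.01689
  = 5.05800 × (2.28867 − 1.31187) / 0.01689 = 292.519 s.

292.5 s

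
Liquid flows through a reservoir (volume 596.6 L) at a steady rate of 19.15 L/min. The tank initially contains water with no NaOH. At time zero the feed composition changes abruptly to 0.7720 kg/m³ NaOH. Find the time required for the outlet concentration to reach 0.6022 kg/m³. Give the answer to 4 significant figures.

47.18 min

Species balance: V dC/dt = Q(C_in − C) ⇒ τ = V/Q = 31.1540 min.
C(t) = C_in + (C₀ − C_in) e^(−t/τ). Set C = 0.6022 and solve for t:
e^(−t/τ) = (C − C_in)/(C₀ − C_in) = (0.6022 − 0.7720)/(0 − 0.7720) = 0.219948
t = −τ ln(…) = 31.1540 × 1.51436 = 47.1785 min.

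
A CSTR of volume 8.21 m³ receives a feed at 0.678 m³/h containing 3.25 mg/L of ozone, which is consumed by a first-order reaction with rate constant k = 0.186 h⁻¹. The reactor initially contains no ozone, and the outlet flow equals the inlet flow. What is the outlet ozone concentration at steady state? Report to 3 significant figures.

0.999 mg/L

Species balance: V dC/dt = Q C_in − Q C − k V C.
At steady state: 0 = Q C_in − (Q + kV) C_ss, so C_ss = Q C_in/(Q + kV).
C_ss = 0.678·3.25/(0.678 + 0.186·8.21) = 2.2035/2.2051 = 0.99929 mg/L.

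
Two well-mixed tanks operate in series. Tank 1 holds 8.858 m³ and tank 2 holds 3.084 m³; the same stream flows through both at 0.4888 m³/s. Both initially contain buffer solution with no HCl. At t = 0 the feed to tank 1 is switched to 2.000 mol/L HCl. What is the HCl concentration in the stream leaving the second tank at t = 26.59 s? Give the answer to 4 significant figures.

1.308 mol/L

Time constants: τᵢ = Vᵢ/Q for each well-mixed tank.
τ₁ = 8.858/0.4888 = 18.1219 s; τ₂ = 3.084/0.4888 = 6.30933 s.
Solving the cascade with C₁(0)=C₂(0)=0 gives C₂(t) = C_in[1 − (τ₁ e^(−t/τ₁) − τ₂ e^(−t/τ₂))/(τ₁ − τ₂)].
At t = 26.59: e^(−t/τ₁) = 0.230551, e^(−t/τ₂) = 0.0147813.
C₂ = 2.000·[1 − (18.1219·0.230551 − 6.30933·0.0147813)/(11.8126)] = 2.000·0.654202 = 1.30840 mol/L.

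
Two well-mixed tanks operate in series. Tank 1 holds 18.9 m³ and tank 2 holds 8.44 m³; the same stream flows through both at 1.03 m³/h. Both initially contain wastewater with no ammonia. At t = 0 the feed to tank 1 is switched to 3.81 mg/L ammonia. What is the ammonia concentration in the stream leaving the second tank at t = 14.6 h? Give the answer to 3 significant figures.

1.22 mg/L

Species balance on tank i: dCᵢ/dt = (Cᵢ₋₁ − Cᵢ)/τᵢ with τᵢ = Vᵢ/Q.
τ₁ = 18.9/1.03 = 18.350 h; τ₂ = 8.44/1.03 = 8.1942 h.
Tank 1: C₁ = C_in(1 − e^(−t/τ₁)). Tank 2 (τ₁ ≠ τ₂): C₂ = C_in[1 − (τ₁ e^(−t/τ₁) − τ₂ e^(−t/τ₂))/(τ₁ − τ₂)].
At t = 14.6: e^(−t/τ₁) = 0.45128, e^(−t/τ₂) = 0.16834.
C₂ = 3.81·[1 − (18.350·0.45128 − 8.1942·0.16834)/(10.155)] = 3.81·0.32042 = 1.2208 mg/L.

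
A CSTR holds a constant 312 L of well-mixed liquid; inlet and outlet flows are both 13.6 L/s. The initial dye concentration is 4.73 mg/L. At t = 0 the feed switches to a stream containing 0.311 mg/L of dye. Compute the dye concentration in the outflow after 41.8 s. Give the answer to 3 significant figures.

1.03 mg/L

Mass balance on the solute (V constant): V dC/dt = Q(C_in − C).
Time constant τ = V/Q = 312/13.6 = 22.941 s.
This is linear first-order; C(t) = C_in + (C₀ − C_in) e^(−t/τ).
C(41.8) = 0.311 + (4.73 − 0.311)·e^(−41.8/22.941) = 0.311 + (4.4190)·0.16169 = 1.0255 mg/L.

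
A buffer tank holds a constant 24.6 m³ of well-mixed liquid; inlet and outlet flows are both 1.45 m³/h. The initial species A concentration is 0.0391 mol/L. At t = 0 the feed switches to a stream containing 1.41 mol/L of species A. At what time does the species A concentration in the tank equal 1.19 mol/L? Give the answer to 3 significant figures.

Species balance: V dC/dt = Q(C_in − C) ⇒ τ = V/Q = 16.966 h.
C(t) = C_in + (C₀ − C_in) e^(−t/τ). Set C = 1.19 and solve for t:
e^(−t/τ) = (C − C_in)/(C₀ − C_in) = (1.19 − 1.41)/(0.0391 − 1.41) = 0.16048
t = −τ ln(…) = 16.966 × 1.8296 = 31.040 h.

31.0 h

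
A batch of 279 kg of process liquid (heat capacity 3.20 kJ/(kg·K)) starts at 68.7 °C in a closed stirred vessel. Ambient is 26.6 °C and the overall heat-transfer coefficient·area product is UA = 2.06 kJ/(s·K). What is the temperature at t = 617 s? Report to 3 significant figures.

Lumped-capacitance energy balance: M c_p dT/dt = UA(T_amb − T).
dT/dt = (T_ss − T)/τ with T_ss = T_amb = 26.600 °C, τ = M c_p/UA = 279·3.20/2.06 = 433.40 s.
This is linear first-order; T(t) = T_ss + (T₀ − T_ss) e^(−t/τ).
T(617) = 26.600 + (42.100)·0.24084 = 36.739 °C.

36.7 °C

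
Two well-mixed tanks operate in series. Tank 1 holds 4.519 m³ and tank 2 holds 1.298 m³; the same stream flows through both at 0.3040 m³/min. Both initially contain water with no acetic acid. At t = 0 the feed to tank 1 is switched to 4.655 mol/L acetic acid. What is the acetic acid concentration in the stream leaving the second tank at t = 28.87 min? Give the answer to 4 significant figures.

3.721 mol/L

Time constants: τᵢ = Vᵢ/Q for each well-mixed tank.
τ₁ = 4.519/0.3040 = 14.8651 min; τ₂ = 1.298/0.3040 = 4.26974 min.
Tank 1: C₁ = C_in(1 − e^(−t/τ₁)). Tank 2 (τ₁ ≠ τ₂): C₂ = C_in[1 − (τ₁ e^(−t/τ₁) − τ₂ e^(−t/τ₂))/(τ₁ − τ₂)].
At t = 28.87: e^(−t/τ₁) = 0.143398, e^(−t/τ₂) = 0.00115744.
C₂ = 4.655·[1 − (14.8651·0.143398 − 4.26974·0.00115744)/(10.5954)] = 4.655·0.799281 = 3.72065 mol/L.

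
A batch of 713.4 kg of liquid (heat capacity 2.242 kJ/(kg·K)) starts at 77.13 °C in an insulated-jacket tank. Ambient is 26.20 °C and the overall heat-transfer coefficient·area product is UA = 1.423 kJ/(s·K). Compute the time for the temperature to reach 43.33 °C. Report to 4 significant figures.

Lumped-capacitance energy balance: M c_p dT/dt = UA(T_amb − T).
τ = M c_p/UA = 1123.99 s; T_ss = T_amb = 26.2000 °C.
T(t) = T_ss + (T₀ − T_ss)e^(−t/τ); set T = 43.33:
t = −τ ln[(T − T_ss)/(T₀ − T_ss)] = −1123.99 · ln(0.336344) = 1224.73 s.

1225 s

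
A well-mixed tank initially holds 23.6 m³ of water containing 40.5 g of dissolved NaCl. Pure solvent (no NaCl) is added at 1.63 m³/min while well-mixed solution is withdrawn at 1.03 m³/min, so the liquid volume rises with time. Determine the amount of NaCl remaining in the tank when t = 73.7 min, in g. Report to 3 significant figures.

6.61 g

Total volume: dV/dt = Q_in − Q_out = 0.60000 m³/min, so V(t) = 23.6 + 0.60000 t and V(73.7) = 67.820 m³.
Solute balance: dm/dt = 0 − Q_out C = −Q_out m/V(t).
Separate: dm/m = −Q_out dt/V(t) ⇒ ln(m/m₀) = −(Q_out/(Q_in−Q_out)) ln(V/V₀).
m = m₀ (V₀/V)^(Q_out/(Q_in−Q_out)) = 40.5 × (23.6/67.820)^(1.7167) = 6.6139 g.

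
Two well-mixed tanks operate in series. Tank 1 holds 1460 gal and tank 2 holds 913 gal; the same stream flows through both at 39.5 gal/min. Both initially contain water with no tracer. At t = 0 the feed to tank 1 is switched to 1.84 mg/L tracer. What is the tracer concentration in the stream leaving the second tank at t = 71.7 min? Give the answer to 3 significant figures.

Each tank obeys Vᵢ dCᵢ/dt = Q(Cᵢ₋₁ − Cᵢ), so τᵢ = Vᵢ/Q.
τ₁ = 1460/39.5 = 36.962 min; τ₂ = 913/39.5 = 23.114 min.
Solving the cascade with C₁(0)=C₂(0)=0 gives C₂(t) = C_in[1 − (τ₁ e^(−t/τ₁) − τ₂ e^(−t/τ₂))/(τ₁ − τ₂)].
At t = 71.7: e^(−t/τ₁) = 0.14373, e^(−t/τ₂) = 0.044958.
C₂ = 1.84·[1 − (36.962·0.14373 − 23.114·0.044958)/(13.848)] = 1.84·0.69141 = 1.2722 mg/L.

1.27 mg/L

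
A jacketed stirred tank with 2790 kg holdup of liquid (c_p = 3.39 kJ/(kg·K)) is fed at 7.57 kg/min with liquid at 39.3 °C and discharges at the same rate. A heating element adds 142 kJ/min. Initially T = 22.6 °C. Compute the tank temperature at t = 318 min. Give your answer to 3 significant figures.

35.5 °C

M c_p dT/dt = ṁ c_p (T_in − T) + Q̇.
τ = M/ṁ = 368.56 min; T_ss = T_in + Q̇/(ṁ c_p) = 39.3 + 142/(7.57·3.39) = 44.833 °C.
Solution: T(t) = T_ss + (T₀ − T_ss) e^(−t/τ).
T(318) = 44.833 + (-22.233)·e^(−318/368.56) = 44.833 + (-22.233)·0.42197 = 35.452 °C.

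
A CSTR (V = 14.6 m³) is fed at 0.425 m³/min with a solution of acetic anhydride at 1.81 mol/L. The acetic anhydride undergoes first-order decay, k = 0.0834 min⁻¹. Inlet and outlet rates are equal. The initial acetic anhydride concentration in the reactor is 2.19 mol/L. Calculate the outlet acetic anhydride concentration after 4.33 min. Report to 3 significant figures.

Accumulation = in − out − consumed: V dC/dt = Q C_in − Q C − k V C.
This is linear with rate a = Q/V + k = 0.11251 min⁻¹.
C_ss = Q C_in/(Q + kV) = 0.46830 mol/L; C(t) = C_ss + (C₀ − C_ss) e^(−a t).
C(4.33) = 0.46830 + (1.7217)·e^(−0.11251·4.33) = 0.46830 + (1.7217)·0.61436 = 1.5261 mol/L.

1.53 mol/L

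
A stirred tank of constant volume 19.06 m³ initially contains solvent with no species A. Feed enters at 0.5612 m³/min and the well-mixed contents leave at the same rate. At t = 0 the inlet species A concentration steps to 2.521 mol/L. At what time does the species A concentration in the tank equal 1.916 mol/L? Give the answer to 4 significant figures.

48.47 min

Transient balance on the dissolved component: V dC/dt = Q(C_in − C), so τ = V/Q = 33.9629 min.
C(t) = C_in + (C₀ − C_in) e^(−t/τ). Set C = 1.916 and solve for t:
e^(−t/τ) = (C − C_in)/(C₀ − C_in) = (1.916 − 2.521)/(0 − 2.521) = 0.239984
t = −τ ln(…) = 33.9629 × 1.42718 = 48.4713 min.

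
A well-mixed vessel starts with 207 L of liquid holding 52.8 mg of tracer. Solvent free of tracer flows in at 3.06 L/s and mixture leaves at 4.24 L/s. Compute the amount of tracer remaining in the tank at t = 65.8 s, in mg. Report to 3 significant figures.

9.75 mg

Total volume: dV/dt = Q_in − Q_out = -1.1800 L/s, so V(t) = 207 − 1.1800 t and V(65.8) = 129.36 L.
No tracer enters, so dm/dt = −Q_out · (m/V).
Separate: dm/m = −Q_out dt/V(t) ⇒ ln(m/m₀) = −(Q_out/(Q_in−Q_out)) ln(V/V₀).
m = m₀ (V₀/V)^(Q_out/(Q_in−Q_out)) = 52.8 × (207/129.36)^(-3.5932) = 9.7489 mg.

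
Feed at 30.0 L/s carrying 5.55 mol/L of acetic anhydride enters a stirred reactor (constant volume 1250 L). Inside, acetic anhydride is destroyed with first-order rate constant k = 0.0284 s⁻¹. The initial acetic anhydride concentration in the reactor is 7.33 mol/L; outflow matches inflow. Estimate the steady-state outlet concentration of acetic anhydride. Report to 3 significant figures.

2.54 mol/L

Species balance: V dC/dt = Q C_in − Q C − k V C.
At steady state: 0 = Q C_in − (Q + kV) C_ss, so C_ss = Q C_in/(Q + kV).
C_ss = 30.0·5.55/(30.0 + 0.0284·1250) = 166.50/65.500 = 2.5420 mol/L.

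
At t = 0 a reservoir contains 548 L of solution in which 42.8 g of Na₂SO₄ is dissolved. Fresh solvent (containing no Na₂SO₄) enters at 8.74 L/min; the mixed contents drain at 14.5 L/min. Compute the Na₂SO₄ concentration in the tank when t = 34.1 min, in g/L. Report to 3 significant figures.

0.0398 g/L

Total volume: dV/dt = Q_in − Q_out = -5.7600 L/min, so V(t) = 548 − 5.7600 t and V(34.1) = 351.58 L.
Species balance (pure solvent in): dm/dt = −Q_out · m/V(t).
Separate: dm/m = −Q_out dt/V(t) ⇒ ln(m/m₀) = −(Q_out/(Q_in−Q_out)) ln(V/V₀).
m = m₀ (V₀/V)^(Q_out/(Q_in−Q_out)) = 42.8 × (548/351.58)^(-2.5174) = 14.003 g.
C = m/V = 14.003/351.58 = 0.039828 g/L.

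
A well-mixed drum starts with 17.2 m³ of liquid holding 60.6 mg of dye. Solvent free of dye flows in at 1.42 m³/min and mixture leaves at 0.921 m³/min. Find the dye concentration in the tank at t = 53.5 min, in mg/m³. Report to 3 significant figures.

Let m(t) be the amount of dye. Volume: V(t) = V₀ + (Q_in − Q_out) t = 17.2 + 0.49900 t; V(53.5) = 43.896 m³.
No dye enters, so dm/dt = −Q_out · (m/V).
dm/m = −Q_out dt/(V₀ + 0.49900 t); integrating gives ln(m/m₀) = −(Q_out/(Q_in−Q_out)) ln(V/V₀).
m = m₀ (V₀/V)^(Q_out/(Q_in−Q_out)) = 60.6 × (17.2/43.896)^(1.8457) = 10.751 mg.
C = m/V = 10.751/43.896 = 0.24492 mg/m³.

0.245 mg/m³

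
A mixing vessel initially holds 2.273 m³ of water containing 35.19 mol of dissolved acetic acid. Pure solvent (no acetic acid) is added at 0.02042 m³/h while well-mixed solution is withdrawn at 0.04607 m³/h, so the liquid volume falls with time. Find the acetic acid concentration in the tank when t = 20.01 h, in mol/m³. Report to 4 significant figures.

Total volume: dV/dt = Q_in − Q_out = -0.0256500 m³/h, so V(t) = 2.273 − 0.0256500 t and V(20.01) = 1.75974 m³.
No acetic acid enters, so dm/dt = −Q_out · (m/V).
Separate: dm/m = −Q_out dt/V(t) ⇒ ln(m/m₀) = −(Q_out/(Q_in−Q_out)) ln(V/V₀).
m = m₀ (V₀/V)^(Q_out/(Q_in−Q_out)) = 35.19 × (2.273/1.75974)^(-1.79610) = 22.2220 mol.
C = m/V = 22.2220/1.75974 = 12.6280 mol/m³.

12.63 mol/m³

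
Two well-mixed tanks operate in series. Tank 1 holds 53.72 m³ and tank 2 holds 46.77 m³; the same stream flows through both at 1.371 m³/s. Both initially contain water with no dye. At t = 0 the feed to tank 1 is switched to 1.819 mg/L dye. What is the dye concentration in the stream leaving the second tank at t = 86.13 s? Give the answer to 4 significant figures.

Each tank obeys Vᵢ dCᵢ/dt = Q(Cᵢ₋₁ − Cᵢ), so τᵢ = Vᵢ/Q.
τ₁ = 53.72/1.371 = 39.1831 s; τ₂ = 46.77/1.371 = 34.1138 s.
Solving the cascade with C₁(0)=C₂(0)=0 gives C₂(t) = C_in[1 − (τ₁ e^(−t/τ₁) − τ₂ e^(−t/τ₂))/(τ₁ − τ₂)].
At t = 86.13: e^(−t/τ₁) = 0.111009, e^(−t/τ₂) = 0.0800755.
C₂ = 1.819·[1 − (39.1831·0.111009 − 34.1138·0.0800755)/(5.06929)] = 1.819·0.680823 = 1.23842 mg/L.

1.238 mg/L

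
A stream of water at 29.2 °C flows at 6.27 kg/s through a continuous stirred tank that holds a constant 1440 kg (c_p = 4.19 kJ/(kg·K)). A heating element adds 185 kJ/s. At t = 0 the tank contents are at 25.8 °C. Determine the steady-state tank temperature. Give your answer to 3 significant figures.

36.2 °C

Energy balance: M c_p dT/dt = ṁ c_p (T_in − T) + 185.
At steady state dT/dt = 0 ⇒ T_ss = T_in + Q̇/(ṁ c_p) = 29.2 + 185/(6.27·4.19) = 36.242 °C.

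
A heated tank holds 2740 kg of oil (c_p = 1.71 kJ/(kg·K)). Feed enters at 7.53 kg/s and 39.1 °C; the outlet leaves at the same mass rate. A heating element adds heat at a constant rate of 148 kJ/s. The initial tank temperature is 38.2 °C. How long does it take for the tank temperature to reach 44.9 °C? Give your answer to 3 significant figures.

Unsteady energy balance on the tank contents: M c_p dT/dt = ṁ c_p (T_in − T) + 148.
τ = M/ṁ = 363.88 s; T_ss = T_in + Q̇/(ṁ c_p) = 50.594 °C.
T(t) = T_ss + (T₀ − T_ss) e^(−t/τ). Set T = 44.9:
e^(−t/τ) = (44.9 − 50.594)/(38.2 − 50.594) = 0.45942
t = −363.88 · ln(0.45942) = 283.02 s.

283 s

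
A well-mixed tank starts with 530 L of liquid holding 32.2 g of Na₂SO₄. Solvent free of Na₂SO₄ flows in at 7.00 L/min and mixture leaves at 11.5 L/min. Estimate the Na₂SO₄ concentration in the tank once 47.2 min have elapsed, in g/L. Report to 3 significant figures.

0.0274 g/L

Let m(t) be the amount of Na₂SO₄. Volume: V(t) = V₀ + (Q_in − Q_out) t = 530 − 4.5000 t; V(47.2) = 317.60 L.
Solute balance: dm/dt = 0 − Q_out C = −Q_out m/V(t).
dm/m = −Q_out dt/(V₀ − 4.5000 t); integrating gives ln(m/m₀) = −(Q_out/(Q_in−Q_out)) ln(V/V₀).
m = m₀ (V₀/V)^(Q_out/(Q_in−Q_out)) = 32.2 × (530/317.60)^(-2.5556) = 8.6999 g.
C = m/V = 8.6999/317.60 = 0.027392 g/L.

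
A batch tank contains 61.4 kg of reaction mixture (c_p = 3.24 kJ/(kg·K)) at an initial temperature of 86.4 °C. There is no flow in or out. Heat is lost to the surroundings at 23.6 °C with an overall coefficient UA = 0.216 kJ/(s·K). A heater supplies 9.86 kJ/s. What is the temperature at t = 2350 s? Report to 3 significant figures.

Lumped-capacitance energy balance: M c_p dT/dt = UA(T_amb − T) + Q̇.
dT/dt = (T_ss − T)/τ with T_ss = T_amb + Q̇/UA = 23.6 + 9.86/0.216 = 69.248 °C, τ = M c_p/UA = 61.4·3.24/0.216 = 921.00 s.
Solution: T(t) = T_ss + (T₀ − T_ss) e^(−t/τ).
T(2350) = 69.248 + (17.152)·0.077959 = 70.585 °C.

70.6 °C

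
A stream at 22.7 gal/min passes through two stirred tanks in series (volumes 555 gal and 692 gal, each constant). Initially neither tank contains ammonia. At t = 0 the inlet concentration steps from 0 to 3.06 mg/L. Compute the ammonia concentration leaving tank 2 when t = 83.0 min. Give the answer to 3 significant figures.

2.46 mg/L

Species balance on tank i: dCᵢ/dt = (Cᵢ₋₁ − Cᵢ)/τᵢ with τᵢ = Vᵢ/Q.
τ₁ = 555/22.7 = 24.449 min; τ₂ = 692/22.7 = 30.485 min.
Tank 1: C₁ = C_in(1 − e^(−t/τ₁)). Tank 2 (τ₁ ≠ τ₂): C₂ = C_in[1 − (τ₁ e^(−t/τ₁) − τ₂ e^(−t/τ₂))/(τ₁ − τ₂)].
At t = 83.0: e^(−t/τ₁) = 0.033548, e^(−t/τ₂) = 0.065698.
C₂ = 3.06·[1 − (24.449·0.033548 − 30.485·0.065698)/(-6.0352)] = 3.06·0.80406 = 2.4604 mg/L.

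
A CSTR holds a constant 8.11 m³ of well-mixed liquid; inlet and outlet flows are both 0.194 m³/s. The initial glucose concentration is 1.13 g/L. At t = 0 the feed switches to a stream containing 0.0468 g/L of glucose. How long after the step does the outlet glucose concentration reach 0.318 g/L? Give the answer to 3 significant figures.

Accumulation = in − out for the solute gives V dC/dt = Q(C_in − C), so τ = V/Q = 41.804 s.
C(t) = C_in + (C₀ − C_in) e^(−t/τ). Set C = 0.318 and solve for t:
e^(−t/τ) = (C − C_in)/(C₀ − C_in) = (0.318 − 0.0468)/(1.13 − 0.0468) = 0.25037
t = −τ ln(…) = 41.804 × 1.3848 = 57.891 s.

57.9 s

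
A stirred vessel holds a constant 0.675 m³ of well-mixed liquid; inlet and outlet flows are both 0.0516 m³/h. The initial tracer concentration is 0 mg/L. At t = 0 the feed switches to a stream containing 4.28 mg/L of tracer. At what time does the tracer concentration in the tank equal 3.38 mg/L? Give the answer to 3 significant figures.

20.4 h

Unsteady species balance (constant V, well mixed): V dC/dt = Q(C_in − C), so τ = V/Q = 13.081 h.
C(t) = C_in + (C₀ − C_in) e^(−t/τ). Set C = 3.38 and solve for t:
e^(−t/τ) = (C − C_in)/(C₀ − C_in) = (3.38 − 4.28)/(0 − 4.28) = 0.21028
t = −τ ln(…) = 13.081 × 1.5593 = 20.398 h.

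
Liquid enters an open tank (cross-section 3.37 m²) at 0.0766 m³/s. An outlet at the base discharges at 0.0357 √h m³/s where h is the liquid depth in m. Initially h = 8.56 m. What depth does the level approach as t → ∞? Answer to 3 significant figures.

A dh/dt = Q_in − 0.0357 √h. Steady state requires inflow = outflow:
Q_in = 0.0357 √h_ss ⇒ √h_ss = 0.0766/0.0357 = 2.1457.
h_ss = 2.1457² = 4.6038 m. (Since h₀ = 8.56 m > h_ss, the level will fall toward this value.)

4.60 m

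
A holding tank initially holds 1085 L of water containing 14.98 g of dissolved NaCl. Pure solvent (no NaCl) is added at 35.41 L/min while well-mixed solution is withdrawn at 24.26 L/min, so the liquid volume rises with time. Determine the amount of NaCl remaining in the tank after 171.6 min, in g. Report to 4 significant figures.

Let m(t) be the amount of NaCl. Volume: V(t) = V₀ + (Q_in − Q_out) t = 1085 + 11.1500 t; V(171.6) = 2998.34 L.
Solute balance: dm/dt = 0 − Q_out C = −Q_out m/V(t).
dm/m = −Q_out dt/(V₀ + 11.1500 t); integrating gives ln(m/m₀) = −(Q_out/(Q_in−Q_out)) ln(V/V₀).
m = m₀ (V₀/V)^(Q_out/(Q_in−Q_out)) = 14.98 × (1085/2998.34)^(2.17578) = 1.64062 g.

1.641 g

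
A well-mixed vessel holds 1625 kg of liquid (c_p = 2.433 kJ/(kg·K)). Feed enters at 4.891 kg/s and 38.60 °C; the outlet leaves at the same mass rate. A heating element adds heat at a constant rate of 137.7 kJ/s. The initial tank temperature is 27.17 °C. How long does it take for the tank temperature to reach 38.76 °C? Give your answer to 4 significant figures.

Heat balance on the well-mixed liquid: M c_p dT/dt = ṁ c_p (T_in − T) + 137.7.
τ = M/ṁ = 332.243 s; T_ss = T_in + Q̇/(ṁ c_p) = 50.1716 °C.
T(t) = T_ss + (T₀ − T_ss) e^(−t/τ). Set T = 38.76:
e^(−t/τ) = (38.76 − 50.1716)/(27.17 − 50.1716) = 0.496122
t = −332.243 · ln(0.496122) = 232.880 s.

232.9 s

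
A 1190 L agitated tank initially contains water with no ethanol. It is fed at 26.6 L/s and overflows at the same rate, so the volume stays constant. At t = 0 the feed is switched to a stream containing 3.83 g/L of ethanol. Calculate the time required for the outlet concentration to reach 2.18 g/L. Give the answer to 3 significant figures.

Species balance: V dC/dt = Q(C_in − C) ⇒ τ = V/Q = 44.737 s.
C(t) = C_in + (C₀ − C_in) e^(−t/τ). Set C = 2.18 and solve for t:
e^(−t/τ) = (C − C_in)/(C₀ − C_in) = (2.18 − 3.83)/(0 − 3.83) = 0.43081
t = −τ ln(…) = 44.737 × 0.84209 = 37.672 s.

37.7 s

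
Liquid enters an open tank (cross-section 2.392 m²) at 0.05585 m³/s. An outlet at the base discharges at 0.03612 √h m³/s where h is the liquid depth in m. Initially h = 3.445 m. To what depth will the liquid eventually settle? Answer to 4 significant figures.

Level balance: A dh/dt = 0.05585 − 0.03612 √h. Setting dh/dt = 0:
Q_in = 0.03612 √h_ss ⇒ √h_ss = 0.05585/0.03612 = 1.54623.
h_ss = 1.54623² = 2.39084 m. (Since h₀ = 3.445 m > h_ss, the level will fall toward this value.)

2.391 m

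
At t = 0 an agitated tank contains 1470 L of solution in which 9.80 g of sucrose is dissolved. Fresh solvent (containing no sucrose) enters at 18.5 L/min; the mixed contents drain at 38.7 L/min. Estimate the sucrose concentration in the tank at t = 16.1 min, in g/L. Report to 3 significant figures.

0.00530 g/L

Total volume: dV/dt = Q_in − Q_out = -20.200 L/min, so V(t) = 1470 − 20.200 t and V(16.1) = 1144.8 L.
No sucrose enters, so dm/dt = −Q_out · (m/V).
Separate: dm/m = −Q_out dt/V(t) ⇒ ln(m/m₀) = −(Q_out/(Q_in−Q_out)) ln(V/V₀).
m = m₀ (V₀/V)^(Q_out/(Q_in−Q_out)) = 9.80 × (1470/1144.8)^(-1.9158) = 6.0698 g.
C = m/V = 6.0698/1144.8 = 0.0053022 g/L.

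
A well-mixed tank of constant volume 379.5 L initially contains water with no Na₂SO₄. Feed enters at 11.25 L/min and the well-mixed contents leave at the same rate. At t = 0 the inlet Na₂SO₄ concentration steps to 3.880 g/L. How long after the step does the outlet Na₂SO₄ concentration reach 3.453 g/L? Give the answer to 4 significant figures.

Species balance: V dC/dt = Q(C_in − C) ⇒ τ = V/Q = 33.7333 min.
C(t) = C_in + (C₀ − C_in) e^(−t/τ). Set C = 3.453 and solve for t:
e^(−t/τ) = (C − C_in)/(C₀ − C_in) = (3.453 − 3.880)/(0 − 3.880) = 0.110052
t = −τ ln(…) = 33.7333 × 2.20681 = 74.4429 min.

74.44 min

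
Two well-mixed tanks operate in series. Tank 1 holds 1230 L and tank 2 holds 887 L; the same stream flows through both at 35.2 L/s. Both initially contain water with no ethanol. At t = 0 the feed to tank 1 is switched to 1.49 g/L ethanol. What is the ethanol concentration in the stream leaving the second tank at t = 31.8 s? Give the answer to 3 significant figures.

Species balance on tank i: dCᵢ/dt = (Cᵢ₋₁ − Cᵢ)/τᵢ with τᵢ = Vᵢ/Q.
τ₁ = 1230/35.2 = 34.943 s; τ₂ = 887/35.2 = 25.199 s.
Solving the cascade with C₁(0)=C₂(0)=0 gives C₂(t) = C_in[1 − (τ₁ e^(−t/τ₁) − τ₂ e^(−t/τ₂))/(τ₁ − τ₂)].
At t = 31.8: e^(−t/τ₁) = 0.40250, e^(−t/τ₂) = 0.28310.
C₂ = 1.49·[1 − (34.943·0.40250 − 25.199·0.28310)/(9.7443)] = 1.49·0.28871 = 0.43018 g/L.

0.430 g/L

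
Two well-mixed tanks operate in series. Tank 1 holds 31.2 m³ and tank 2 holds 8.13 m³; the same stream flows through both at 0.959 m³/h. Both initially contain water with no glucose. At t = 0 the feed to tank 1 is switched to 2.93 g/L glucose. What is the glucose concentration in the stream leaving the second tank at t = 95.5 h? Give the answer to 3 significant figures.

Species balance on tank i: dCᵢ/dt = (Cᵢ₋₁ − Cᵢ)/τᵢ with τᵢ = Vᵢ/Q.
τ₁ = 31.2/0.959 = 32.534 h; τ₂ = 8.13/0.959 = 8.4776 h.
Solving the cascade with C₁(0)=C₂(0)=0 gives C₂(t) = C_in[1 − (τ₁ e^(−t/τ₁) − τ₂ e^(−t/τ₂))/(τ₁ − τ₂)].
At t = 95.5: e^(−t/τ₁) = 0.053109, e^(−t/τ₂) = 1.2814e-05.
C₂ = 2.93·[1 − (32.534·0.053109 − 8.4776·1.2814e-05)/(24.056)] = 2.93·0.92818 = 2.7196 g/L.

2.72 g/L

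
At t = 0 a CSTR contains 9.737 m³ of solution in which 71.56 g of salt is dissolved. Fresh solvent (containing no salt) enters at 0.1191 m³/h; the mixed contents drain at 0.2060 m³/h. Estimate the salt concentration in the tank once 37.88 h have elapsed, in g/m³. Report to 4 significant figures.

4.175 g/m³

Total volume: dV/dt = Q_in − Q_out = -0.0869000 m³/h, so V(t) = 9.737 − 0.0869000 t and V(37.88) = 6.44523 m³.
No salt enters, so dm/dt = −Q_out · (m/V).
dm/m = −Q_out dt/(V₀ − 0.0869000 t); integrating gives ln(m/m₀) = −(Q_out/(Q_in−Q_out)) ln(V/V₀).
m = m₀ (V₀/V)^(Q_out/(Q_in−Q_out)) = 71.56 × (9.737/6.44523)^(-2.37054) = 26.9092 g.
C = m/V = 26.9092/6.44523 = 4.17506 g/m³.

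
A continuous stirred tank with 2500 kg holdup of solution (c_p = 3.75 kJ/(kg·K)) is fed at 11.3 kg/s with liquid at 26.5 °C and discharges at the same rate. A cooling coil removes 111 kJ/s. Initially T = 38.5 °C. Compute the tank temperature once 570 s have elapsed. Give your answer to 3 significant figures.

M c_p dT/dt = ṁ c_p (T_in − T) − Q̇.
Rearrange: dT/dt = (T_ss − T)/τ with τ = M/ṁ = 221.24 s and T_ss = T_in − Q̇/(ṁ c_p) = 23.881 °C.
Solution: T(t) = T_ss + (T₀ − T_ss) e^(−t/τ).
T(570) = 23.881 + (14.619)·e^(−570/221.24) = 23.881 + (14.619)·0.076047 = 24.992 °C.

25.0 °C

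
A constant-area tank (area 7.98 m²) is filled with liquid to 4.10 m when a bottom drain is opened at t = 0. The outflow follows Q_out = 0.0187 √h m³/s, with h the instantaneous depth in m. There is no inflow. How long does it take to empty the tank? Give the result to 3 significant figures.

A dh/dt = −Q_out = −0.0187 √h.
∫ h^(−1/2) dh = −(0.0187/A) ∫ dt, giving 2√h = 2√h₀ − (0.0187/A) t.
Set h = 0: 2√h₀ = (0.0187/A) t_empty ⇒ t_empty = 2A√h₀/0.0187.
t_empty = 2·7.98·√4.10/0.0187 = 15.960·2.0248/0.0187 = 1728.2 s.

1730 s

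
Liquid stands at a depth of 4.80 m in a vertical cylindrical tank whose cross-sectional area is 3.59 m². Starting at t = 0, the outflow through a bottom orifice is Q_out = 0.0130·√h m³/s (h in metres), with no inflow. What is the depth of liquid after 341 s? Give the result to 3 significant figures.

2.48 m

With no inflow, A dh/dt = −0.0130 √h.
Separate and integrate: 2(√h − √h₀) = −(0.0130/A) t.
√h = √4.80 − 0.0130·341/(2·3.59) = 2.1909 − 0.61741 = 1.5735.
h = 1.5735² = 2.4758 m.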